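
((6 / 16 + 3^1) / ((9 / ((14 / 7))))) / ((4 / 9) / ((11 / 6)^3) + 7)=3993 / 37652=0.11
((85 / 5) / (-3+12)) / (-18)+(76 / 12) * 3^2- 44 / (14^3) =1580270 / 27783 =56.88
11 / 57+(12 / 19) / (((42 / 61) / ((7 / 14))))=260 / 399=0.65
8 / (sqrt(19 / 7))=8 * sqrt(133) / 19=4.86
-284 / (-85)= 284 / 85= 3.34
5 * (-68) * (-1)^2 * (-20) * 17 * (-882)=-101959200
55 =55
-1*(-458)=458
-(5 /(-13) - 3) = 44 /13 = 3.38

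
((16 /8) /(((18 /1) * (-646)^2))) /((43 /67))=67 /161501292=0.00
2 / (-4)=-1 / 2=-0.50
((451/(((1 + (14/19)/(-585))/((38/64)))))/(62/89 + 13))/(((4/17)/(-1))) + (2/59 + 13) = -421775967161/6011444864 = -70.16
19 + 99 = 118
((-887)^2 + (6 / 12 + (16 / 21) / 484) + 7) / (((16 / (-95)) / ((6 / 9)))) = -379847827195 / 121968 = -3114323.65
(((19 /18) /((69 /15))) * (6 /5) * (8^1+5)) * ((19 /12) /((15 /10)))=4693 /1242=3.78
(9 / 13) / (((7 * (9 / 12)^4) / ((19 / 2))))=2432 / 819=2.97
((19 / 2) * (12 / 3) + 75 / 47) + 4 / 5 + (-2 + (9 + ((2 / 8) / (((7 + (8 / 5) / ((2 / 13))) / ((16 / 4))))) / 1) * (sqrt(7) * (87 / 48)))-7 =7378 / 235 + 197 * sqrt(7) / 12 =74.83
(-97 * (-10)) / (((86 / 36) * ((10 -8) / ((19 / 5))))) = 33174 / 43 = 771.49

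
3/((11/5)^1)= 15/11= 1.36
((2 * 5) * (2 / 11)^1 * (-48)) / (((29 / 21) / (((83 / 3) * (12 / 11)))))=-6693120 / 3509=-1907.42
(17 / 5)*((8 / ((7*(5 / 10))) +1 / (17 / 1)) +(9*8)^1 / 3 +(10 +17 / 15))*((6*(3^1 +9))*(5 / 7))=1605552 / 245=6553.27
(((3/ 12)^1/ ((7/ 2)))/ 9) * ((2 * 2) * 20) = 40/ 63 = 0.63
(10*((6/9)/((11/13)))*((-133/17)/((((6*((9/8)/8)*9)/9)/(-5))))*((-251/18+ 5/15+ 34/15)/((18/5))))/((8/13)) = -2294901700/1226907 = -1870.48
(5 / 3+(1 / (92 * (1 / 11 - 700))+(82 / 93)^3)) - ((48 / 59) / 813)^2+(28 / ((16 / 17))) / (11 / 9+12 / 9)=1019078922145545498547 / 72825521287543870338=13.99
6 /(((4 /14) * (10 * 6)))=7 /20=0.35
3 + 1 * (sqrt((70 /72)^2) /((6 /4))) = 197 /54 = 3.65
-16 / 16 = -1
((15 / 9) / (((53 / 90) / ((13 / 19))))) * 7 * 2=27300 / 1007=27.11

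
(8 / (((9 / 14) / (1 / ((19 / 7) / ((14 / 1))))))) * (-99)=-120736 / 19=-6354.53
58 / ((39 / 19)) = 1102 / 39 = 28.26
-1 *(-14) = 14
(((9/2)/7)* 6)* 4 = 108/7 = 15.43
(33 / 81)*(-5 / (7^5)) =-55 / 453789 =-0.00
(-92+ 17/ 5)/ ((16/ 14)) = -3101/ 40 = -77.52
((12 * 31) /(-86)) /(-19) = 186 /817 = 0.23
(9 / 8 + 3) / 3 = 11 / 8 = 1.38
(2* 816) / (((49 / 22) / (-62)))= -2226048 / 49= -45429.55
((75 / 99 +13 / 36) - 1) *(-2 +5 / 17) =-1363 / 6732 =-0.20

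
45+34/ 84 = 1907/ 42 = 45.40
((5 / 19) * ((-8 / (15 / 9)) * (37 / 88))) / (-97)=111 / 20273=0.01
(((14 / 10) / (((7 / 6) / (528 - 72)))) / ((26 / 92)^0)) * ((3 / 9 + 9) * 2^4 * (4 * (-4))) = -6537216 / 5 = -1307443.20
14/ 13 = 1.08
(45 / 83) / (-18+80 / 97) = -4365 / 138278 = -0.03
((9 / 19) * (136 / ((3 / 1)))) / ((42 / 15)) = 7.67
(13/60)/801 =13/48060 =0.00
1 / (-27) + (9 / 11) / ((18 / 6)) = 70 / 297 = 0.24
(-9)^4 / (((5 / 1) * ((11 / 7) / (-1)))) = -45927 / 55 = -835.04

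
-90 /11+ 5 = -3.18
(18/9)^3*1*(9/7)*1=72/7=10.29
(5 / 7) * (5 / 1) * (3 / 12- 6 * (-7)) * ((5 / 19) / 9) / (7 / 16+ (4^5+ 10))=84500 / 19811547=0.00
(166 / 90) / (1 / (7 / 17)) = 581 / 765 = 0.76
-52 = -52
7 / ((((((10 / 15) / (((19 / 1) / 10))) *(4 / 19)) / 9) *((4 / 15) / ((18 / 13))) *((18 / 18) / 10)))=9210915 / 208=44283.25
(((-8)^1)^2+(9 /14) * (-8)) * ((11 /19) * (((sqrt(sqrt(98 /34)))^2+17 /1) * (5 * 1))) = 22660 * sqrt(17) /323+385220 /133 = 3185.65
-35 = -35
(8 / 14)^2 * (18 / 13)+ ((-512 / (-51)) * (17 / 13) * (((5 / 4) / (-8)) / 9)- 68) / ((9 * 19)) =0.05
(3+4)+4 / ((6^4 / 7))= 2275 / 324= 7.02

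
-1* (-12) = 12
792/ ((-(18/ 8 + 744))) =-1056/ 995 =-1.06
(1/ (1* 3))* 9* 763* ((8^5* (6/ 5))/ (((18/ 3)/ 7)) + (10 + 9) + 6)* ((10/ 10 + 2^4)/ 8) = 8930572413/ 40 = 223264310.32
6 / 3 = 2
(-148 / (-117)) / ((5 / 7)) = 1036 / 585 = 1.77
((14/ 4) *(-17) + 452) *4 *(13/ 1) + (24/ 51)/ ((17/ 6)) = 5898538/ 289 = 20410.17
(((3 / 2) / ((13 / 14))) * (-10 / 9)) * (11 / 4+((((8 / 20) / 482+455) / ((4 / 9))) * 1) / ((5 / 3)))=-1107.44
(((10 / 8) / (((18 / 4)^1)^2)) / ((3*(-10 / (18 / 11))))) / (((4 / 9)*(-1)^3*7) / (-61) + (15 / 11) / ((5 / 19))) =-61 / 94803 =-0.00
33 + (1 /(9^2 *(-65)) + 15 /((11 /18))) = 57.55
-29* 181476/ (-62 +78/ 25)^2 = -822313125/ 541696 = -1518.03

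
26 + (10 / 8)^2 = 441 / 16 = 27.56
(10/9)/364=5/1638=0.00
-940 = -940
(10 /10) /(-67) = -1 /67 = -0.01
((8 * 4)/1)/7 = 4.57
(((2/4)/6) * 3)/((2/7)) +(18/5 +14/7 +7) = 539/40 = 13.48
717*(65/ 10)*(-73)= -680433/ 2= -340216.50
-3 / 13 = -0.23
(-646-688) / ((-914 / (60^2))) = 2401200 / 457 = 5254.27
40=40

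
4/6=2/3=0.67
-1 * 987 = -987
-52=-52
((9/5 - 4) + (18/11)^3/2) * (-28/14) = 122/6655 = 0.02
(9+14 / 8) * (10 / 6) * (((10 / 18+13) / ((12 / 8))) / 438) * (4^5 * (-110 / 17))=-2449.36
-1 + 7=6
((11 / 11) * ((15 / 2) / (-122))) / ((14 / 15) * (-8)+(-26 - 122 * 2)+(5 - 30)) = 225 / 1107028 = 0.00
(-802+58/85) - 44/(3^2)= -616748/765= -806.21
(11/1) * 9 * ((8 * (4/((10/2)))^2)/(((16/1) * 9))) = 88/25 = 3.52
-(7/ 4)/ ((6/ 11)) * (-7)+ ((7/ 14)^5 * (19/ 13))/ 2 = 56113/ 2496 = 22.48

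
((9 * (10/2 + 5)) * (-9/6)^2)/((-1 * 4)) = -405/8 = -50.62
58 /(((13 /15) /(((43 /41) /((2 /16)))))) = 299280 /533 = 561.50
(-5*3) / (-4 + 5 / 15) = 45 / 11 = 4.09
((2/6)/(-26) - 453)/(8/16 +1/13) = -7067/9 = -785.22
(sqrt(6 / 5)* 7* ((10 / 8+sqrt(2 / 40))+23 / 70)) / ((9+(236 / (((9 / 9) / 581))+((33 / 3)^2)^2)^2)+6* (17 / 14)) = 49* sqrt(6) / 1612113094570+1547* sqrt(30) / 16121130945700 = 0.00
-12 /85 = -0.14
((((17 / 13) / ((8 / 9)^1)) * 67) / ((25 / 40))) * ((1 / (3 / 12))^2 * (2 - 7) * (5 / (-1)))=820080 / 13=63083.08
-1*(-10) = 10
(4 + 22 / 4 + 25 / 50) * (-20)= -200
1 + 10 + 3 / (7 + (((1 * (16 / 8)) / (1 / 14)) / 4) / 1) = 157 / 14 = 11.21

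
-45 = -45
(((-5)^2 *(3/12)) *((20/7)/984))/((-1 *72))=-125/495936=-0.00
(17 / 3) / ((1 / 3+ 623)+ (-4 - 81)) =1 / 95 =0.01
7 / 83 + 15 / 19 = 1378 / 1577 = 0.87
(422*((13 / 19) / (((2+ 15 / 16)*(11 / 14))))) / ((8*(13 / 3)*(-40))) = -4431 / 49115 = -0.09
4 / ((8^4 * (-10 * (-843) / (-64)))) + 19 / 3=854239 / 134880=6.33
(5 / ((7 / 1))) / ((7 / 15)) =75 / 49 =1.53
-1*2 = -2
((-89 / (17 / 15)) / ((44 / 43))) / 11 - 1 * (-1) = -49177 / 8228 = -5.98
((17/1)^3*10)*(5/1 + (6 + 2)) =638690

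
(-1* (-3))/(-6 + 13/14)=-0.59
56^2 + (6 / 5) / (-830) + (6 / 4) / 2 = 26035013 / 8300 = 3136.75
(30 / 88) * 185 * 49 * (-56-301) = -48543075 / 44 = -1103251.70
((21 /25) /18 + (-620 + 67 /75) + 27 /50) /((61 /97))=-983.55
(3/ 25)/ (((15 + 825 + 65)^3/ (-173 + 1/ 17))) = -1764/ 63003498125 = -0.00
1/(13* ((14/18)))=9/91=0.10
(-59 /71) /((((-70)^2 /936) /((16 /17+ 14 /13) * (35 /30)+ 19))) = -5011932 /1478575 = -3.39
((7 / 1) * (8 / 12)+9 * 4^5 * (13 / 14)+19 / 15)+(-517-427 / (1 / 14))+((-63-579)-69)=142553 / 105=1357.65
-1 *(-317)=317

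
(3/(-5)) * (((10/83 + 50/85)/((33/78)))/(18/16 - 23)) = 4992/108647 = 0.05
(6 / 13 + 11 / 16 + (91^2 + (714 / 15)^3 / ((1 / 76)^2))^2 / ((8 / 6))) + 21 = 945915313177438676006579 / 3250000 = 291050865593058054.16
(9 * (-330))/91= -2970/91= -32.64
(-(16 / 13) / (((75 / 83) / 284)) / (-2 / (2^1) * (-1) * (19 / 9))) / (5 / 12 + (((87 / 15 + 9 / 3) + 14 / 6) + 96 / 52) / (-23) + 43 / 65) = -104093952 / 291935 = -356.57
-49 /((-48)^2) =-49 /2304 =-0.02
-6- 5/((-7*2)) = -79/14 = -5.64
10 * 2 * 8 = 160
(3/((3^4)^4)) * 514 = 514/14348907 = 0.00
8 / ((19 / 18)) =144 / 19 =7.58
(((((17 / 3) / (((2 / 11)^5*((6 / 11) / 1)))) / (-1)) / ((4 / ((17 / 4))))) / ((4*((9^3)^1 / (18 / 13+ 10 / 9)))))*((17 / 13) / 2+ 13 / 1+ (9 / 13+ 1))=-4970824781461 / 6812522496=-729.66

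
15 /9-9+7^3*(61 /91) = 8681 /39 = 222.59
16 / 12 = 4 / 3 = 1.33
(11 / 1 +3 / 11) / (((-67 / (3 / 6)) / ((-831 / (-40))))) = -25761 / 14740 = -1.75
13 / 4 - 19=-63 / 4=-15.75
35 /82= 0.43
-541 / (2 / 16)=-4328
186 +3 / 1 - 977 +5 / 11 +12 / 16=-34619 / 44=-786.80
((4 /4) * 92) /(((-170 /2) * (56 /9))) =-207 /1190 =-0.17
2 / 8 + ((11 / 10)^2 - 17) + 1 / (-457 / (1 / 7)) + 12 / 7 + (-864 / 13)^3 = -103168217018981 / 351410150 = -293583.49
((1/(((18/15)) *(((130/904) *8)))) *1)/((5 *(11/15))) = 113/572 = 0.20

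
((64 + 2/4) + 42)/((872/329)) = 70077/1744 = 40.18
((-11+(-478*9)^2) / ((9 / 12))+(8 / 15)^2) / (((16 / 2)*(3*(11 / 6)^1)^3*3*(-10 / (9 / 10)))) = -1388039491 / 2495625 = -556.19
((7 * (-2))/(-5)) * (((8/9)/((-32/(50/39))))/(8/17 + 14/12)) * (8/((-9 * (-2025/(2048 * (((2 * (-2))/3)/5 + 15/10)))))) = -0.07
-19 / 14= -1.36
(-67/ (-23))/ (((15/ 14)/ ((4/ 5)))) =3752/ 1725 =2.18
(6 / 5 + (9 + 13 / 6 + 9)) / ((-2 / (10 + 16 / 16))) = -7051 / 60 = -117.52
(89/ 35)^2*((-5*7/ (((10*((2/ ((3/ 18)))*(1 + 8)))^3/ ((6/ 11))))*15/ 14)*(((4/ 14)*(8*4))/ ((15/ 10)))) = -7921/ 12377326500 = -0.00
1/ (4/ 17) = 17/ 4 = 4.25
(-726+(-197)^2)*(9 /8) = 342747 /8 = 42843.38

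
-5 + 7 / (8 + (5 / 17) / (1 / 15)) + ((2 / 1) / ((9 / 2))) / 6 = -24850 / 5697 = -4.36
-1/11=-0.09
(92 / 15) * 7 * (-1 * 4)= -2576 / 15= -171.73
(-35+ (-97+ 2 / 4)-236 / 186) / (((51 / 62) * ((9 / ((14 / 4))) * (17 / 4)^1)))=-345730 / 23409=-14.77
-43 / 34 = -1.26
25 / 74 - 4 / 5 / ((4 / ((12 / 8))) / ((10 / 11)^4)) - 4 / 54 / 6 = 10582591 / 87758154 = 0.12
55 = 55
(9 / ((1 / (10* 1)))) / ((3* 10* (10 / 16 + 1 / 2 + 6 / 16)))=2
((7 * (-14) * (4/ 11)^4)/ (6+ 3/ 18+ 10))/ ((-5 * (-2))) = -75264/ 7100885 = -0.01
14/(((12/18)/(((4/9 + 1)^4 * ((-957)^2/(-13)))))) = -1564982419/243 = -6440256.87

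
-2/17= -0.12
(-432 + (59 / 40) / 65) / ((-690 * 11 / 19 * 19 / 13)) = 1123141 / 1518000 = 0.74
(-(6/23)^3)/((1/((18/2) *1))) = -1944/12167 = -0.16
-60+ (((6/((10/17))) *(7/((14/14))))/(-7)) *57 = -3207/5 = -641.40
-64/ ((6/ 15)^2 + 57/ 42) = -22400/ 531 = -42.18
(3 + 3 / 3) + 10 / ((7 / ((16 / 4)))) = 68 / 7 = 9.71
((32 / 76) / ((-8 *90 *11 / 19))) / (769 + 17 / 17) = -1 / 762300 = -0.00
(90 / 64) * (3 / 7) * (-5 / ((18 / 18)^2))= -675 / 224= -3.01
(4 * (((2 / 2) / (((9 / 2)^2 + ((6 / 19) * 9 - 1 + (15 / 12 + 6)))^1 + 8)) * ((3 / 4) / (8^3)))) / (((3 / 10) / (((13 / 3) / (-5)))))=-247 / 544896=-0.00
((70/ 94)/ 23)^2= 1225/ 1168561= 0.00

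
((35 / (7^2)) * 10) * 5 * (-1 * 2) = -71.43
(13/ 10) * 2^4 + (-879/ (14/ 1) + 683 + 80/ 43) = 1935053/ 3010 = 642.87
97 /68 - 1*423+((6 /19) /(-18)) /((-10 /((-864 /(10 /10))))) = -2733157 /6460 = -423.09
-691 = -691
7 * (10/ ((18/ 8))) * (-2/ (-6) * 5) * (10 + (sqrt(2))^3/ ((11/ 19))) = 53200 * sqrt(2)/ 297 + 14000/ 27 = 771.84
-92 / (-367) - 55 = -54.75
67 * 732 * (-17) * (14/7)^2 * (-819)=2731358448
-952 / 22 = -476 / 11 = -43.27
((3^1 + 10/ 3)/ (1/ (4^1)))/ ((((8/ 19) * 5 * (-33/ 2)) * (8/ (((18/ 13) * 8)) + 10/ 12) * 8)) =-361/ 6160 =-0.06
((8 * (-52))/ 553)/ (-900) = 104/ 124425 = 0.00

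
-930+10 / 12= -5575 / 6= -929.17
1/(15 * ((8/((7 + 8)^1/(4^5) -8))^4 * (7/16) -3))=-4470704764962241/171626841868681965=-0.03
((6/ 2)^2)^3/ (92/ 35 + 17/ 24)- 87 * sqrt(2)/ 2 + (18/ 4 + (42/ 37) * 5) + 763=930.12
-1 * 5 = -5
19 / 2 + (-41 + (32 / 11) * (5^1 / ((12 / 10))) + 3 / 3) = -1213 / 66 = -18.38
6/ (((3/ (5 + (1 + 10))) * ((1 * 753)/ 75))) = 800/ 251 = 3.19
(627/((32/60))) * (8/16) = 9405/16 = 587.81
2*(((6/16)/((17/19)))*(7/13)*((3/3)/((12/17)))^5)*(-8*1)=-11108293/539136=-20.60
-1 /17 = -0.06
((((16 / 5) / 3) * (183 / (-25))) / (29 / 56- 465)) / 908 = 13664 / 738062125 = 0.00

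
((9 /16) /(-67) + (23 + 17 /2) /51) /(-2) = -11103 /36448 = -0.30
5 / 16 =0.31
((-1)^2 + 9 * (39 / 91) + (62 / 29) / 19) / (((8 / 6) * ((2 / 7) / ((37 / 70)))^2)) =2460093 / 192850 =12.76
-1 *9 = -9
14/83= 0.17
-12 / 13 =-0.92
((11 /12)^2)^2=0.71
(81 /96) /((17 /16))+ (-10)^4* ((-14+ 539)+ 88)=208420027 /34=6130000.79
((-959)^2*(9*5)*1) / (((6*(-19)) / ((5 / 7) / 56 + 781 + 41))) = -90718741515 / 304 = -298416912.88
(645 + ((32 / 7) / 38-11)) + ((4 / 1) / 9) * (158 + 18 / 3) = 846290 / 1197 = 707.01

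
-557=-557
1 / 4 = 0.25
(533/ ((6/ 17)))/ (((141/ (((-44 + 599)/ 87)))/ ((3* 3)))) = 1676285/ 2726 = 614.92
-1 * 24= -24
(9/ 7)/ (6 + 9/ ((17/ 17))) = 3/ 35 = 0.09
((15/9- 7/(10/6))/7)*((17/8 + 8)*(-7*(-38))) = -9747/10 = -974.70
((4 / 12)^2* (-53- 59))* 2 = -224 / 9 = -24.89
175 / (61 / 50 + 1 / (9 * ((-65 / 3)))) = 144.05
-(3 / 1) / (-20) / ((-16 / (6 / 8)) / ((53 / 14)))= -477 / 17920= -0.03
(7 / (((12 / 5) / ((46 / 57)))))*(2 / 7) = 115 / 171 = 0.67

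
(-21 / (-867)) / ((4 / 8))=14 / 289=0.05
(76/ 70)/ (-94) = -19/ 1645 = -0.01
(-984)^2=968256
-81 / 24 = -27 / 8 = -3.38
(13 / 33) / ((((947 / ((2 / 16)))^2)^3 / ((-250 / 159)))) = -1625 / 496044757954461331339739136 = -0.00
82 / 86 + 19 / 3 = 940 / 129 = 7.29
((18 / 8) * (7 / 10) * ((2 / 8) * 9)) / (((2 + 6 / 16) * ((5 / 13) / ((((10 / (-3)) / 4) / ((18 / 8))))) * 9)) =-91 / 570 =-0.16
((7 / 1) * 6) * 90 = 3780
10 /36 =5 /18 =0.28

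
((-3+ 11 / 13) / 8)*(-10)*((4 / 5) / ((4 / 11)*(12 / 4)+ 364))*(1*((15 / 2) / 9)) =385 / 78312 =0.00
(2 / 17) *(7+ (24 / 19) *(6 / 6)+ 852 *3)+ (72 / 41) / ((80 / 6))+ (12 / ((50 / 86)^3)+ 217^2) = 47451.87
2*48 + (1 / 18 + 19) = 2071 / 18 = 115.06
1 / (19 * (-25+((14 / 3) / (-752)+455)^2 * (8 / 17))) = 2703816 / 5003469820891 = 0.00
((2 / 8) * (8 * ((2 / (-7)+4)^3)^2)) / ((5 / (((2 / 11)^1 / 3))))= 63.65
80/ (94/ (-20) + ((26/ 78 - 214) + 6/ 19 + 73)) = -45600/ 82679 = -0.55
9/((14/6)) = 27/7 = 3.86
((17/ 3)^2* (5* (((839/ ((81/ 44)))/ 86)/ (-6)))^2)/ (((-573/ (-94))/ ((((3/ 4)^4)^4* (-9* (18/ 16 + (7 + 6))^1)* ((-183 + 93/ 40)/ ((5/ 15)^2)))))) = 10331426211278730024555/ 48537803369218048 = 212853.19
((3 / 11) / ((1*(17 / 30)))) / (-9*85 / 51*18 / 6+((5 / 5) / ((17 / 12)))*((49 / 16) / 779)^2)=-1165134720 / 108940069909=-0.01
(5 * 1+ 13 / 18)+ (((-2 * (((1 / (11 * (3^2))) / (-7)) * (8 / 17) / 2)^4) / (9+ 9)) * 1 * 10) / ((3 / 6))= 1984110469137218423 / 346737751888059378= 5.72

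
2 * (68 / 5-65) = -514 / 5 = -102.80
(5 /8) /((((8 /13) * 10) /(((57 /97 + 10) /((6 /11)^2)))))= 1615471 /446976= 3.61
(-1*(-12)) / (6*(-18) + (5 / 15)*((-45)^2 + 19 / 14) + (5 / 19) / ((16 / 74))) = 38304 / 1815193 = 0.02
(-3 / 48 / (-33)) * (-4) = -1 / 132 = -0.01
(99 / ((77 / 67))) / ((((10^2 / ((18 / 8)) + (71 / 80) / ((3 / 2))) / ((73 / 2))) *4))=1980855 / 113491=17.45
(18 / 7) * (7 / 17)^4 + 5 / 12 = 491693 / 1002252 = 0.49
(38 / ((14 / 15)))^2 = 81225 / 49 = 1657.65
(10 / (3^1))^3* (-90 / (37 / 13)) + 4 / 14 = -909778 / 777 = -1170.89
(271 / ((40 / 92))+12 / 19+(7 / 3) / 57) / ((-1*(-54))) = 1066993 / 92340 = 11.56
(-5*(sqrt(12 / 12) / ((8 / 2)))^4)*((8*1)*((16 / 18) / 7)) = -5 / 252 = -0.02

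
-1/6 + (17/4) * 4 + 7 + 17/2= 97/3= 32.33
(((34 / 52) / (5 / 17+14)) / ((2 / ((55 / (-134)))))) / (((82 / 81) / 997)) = -15847315 / 1714128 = -9.25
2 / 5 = 0.40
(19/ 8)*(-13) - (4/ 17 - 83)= 7057/ 136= 51.89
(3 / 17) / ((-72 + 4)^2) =3 / 78608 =0.00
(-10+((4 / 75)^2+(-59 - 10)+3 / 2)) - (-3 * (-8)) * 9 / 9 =-1141843 / 11250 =-101.50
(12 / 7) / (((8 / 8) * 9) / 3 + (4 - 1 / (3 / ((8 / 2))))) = 36 / 119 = 0.30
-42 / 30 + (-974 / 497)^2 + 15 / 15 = 4249362 / 1235045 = 3.44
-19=-19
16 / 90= 8 / 45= 0.18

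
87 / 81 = 29 / 27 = 1.07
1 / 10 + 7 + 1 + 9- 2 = 151 / 10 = 15.10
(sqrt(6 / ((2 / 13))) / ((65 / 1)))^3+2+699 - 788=-87+3 * sqrt(39) / 21125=-87.00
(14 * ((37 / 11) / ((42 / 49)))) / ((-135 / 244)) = -442372 / 4455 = -99.30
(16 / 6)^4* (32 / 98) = 65536 / 3969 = 16.51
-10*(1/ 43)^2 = -10/ 1849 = -0.01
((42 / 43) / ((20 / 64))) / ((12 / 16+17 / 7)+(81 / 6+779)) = 18816 / 4789985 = 0.00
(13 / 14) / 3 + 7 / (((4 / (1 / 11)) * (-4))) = 997 / 3696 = 0.27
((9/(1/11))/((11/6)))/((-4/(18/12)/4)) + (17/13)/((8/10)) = -4127/52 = -79.37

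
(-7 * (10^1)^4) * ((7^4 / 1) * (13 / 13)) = -168070000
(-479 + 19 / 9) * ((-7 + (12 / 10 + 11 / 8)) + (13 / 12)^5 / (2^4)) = 92524857599 / 44789760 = 2065.76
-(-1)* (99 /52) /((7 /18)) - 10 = -929 /182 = -5.10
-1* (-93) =93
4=4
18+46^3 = 97354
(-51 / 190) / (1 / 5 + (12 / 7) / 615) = -4879 / 3686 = -1.32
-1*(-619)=619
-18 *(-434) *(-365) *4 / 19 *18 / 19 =-205299360 / 361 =-568696.29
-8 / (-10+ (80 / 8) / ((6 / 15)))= -8 / 15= -0.53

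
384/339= 128/113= 1.13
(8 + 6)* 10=140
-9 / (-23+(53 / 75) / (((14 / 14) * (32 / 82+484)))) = 0.39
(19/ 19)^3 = 1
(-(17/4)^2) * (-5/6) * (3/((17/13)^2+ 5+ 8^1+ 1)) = 48841/16992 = 2.87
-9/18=-1/2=-0.50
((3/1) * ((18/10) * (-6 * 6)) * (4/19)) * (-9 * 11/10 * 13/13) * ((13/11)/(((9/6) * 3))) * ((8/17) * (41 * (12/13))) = 15303168/8075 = 1895.13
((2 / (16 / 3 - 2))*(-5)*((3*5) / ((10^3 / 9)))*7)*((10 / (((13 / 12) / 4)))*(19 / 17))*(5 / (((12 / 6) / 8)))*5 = -2585520 / 221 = -11699.19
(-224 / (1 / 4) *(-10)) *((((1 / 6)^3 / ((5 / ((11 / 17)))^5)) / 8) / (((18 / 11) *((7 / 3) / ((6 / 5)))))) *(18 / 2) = 7086244 / 13311159375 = 0.00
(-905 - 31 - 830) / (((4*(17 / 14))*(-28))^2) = -883 / 9248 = -0.10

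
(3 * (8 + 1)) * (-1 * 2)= -54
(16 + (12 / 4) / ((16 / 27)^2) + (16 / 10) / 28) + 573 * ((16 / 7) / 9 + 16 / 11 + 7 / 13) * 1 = 5043567533 / 3843840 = 1312.12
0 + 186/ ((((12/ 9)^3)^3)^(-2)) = 4260607557632/ 129140163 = 32992.12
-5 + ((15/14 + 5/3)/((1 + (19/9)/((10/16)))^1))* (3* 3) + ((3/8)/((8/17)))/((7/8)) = 16987/11032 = 1.54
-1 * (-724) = 724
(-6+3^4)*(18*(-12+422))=553500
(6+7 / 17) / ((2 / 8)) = 436 / 17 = 25.65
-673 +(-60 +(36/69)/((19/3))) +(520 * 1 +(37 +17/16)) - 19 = -1355435/6992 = -193.86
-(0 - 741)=741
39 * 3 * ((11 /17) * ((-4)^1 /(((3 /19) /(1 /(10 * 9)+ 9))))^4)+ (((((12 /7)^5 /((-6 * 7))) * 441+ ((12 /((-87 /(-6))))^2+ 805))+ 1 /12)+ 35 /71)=73970803814830405152973012117 /359789083258657500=205594908952.95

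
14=14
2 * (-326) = -652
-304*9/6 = -456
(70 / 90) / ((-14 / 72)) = -4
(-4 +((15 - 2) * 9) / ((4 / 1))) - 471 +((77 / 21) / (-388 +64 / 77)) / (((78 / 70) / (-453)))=-256891433 / 581334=-441.90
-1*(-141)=141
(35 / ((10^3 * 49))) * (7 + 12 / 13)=103 / 18200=0.01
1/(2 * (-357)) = -1/714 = -0.00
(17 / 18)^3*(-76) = -93347 / 1458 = -64.02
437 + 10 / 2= 442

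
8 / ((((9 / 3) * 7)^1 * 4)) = 2 / 21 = 0.10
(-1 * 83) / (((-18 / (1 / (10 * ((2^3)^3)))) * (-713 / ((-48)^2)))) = -0.00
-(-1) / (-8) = -1 / 8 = -0.12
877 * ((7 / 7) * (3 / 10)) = 2631 / 10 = 263.10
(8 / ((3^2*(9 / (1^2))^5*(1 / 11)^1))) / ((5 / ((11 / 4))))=242 / 2657205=0.00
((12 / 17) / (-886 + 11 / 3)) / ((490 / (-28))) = 72 / 1574965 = 0.00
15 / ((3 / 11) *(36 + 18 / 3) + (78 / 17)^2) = 15895 / 34446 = 0.46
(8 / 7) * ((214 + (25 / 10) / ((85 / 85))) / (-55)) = -1732 / 385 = -4.50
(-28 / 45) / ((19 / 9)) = -28 / 95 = -0.29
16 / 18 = 8 / 9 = 0.89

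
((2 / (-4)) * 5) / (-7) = 5 / 14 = 0.36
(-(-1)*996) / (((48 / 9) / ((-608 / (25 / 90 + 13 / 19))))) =-38832048 / 329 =-118030.54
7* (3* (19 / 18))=133 / 6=22.17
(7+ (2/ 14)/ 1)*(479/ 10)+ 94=3053/ 7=436.14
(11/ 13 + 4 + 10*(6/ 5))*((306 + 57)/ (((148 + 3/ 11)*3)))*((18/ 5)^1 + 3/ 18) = 10979419/ 212030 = 51.78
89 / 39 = 2.28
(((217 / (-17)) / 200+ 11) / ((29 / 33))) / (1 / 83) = 101844237 / 98600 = 1032.90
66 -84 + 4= -14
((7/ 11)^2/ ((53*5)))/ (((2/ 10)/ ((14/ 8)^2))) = 2401/ 102608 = 0.02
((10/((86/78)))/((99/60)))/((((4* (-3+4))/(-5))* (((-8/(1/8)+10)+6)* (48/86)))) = 1625/6336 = 0.26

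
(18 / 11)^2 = 324 / 121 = 2.68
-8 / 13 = -0.62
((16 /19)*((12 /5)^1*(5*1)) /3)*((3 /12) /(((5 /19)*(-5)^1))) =-16 /25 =-0.64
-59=-59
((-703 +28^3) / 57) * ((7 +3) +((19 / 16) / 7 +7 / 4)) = 4443.52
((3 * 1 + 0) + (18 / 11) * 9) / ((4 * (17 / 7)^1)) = 1365 / 748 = 1.82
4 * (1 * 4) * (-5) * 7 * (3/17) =-98.82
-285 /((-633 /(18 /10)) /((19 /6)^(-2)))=324 /4009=0.08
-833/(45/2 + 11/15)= -1470/41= -35.85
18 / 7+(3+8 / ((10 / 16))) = 18.37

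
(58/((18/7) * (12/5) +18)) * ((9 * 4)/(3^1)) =4060/141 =28.79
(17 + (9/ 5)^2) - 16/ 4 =406/ 25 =16.24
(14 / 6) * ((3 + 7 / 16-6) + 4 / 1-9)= -847 / 48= -17.65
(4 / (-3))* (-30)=40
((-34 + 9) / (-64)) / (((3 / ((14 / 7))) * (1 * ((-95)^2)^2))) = 1 / 312770400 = 0.00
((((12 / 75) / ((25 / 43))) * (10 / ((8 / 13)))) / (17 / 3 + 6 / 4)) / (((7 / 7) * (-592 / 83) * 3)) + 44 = 1626921 / 37000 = 43.97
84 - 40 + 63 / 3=65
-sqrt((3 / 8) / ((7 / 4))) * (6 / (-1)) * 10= 30 * sqrt(42) / 7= 27.77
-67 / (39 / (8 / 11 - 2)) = 938 / 429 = 2.19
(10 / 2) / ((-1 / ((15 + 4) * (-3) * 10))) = 2850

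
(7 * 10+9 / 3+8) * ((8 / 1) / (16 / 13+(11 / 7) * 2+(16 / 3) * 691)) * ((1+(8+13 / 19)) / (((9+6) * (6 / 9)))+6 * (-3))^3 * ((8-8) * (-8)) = 0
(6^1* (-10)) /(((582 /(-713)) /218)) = 16024.12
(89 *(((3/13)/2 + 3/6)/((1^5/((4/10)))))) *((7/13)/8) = 1246/845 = 1.47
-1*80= -80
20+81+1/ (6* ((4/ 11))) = 2435/ 24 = 101.46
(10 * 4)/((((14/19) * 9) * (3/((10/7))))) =3800/1323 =2.87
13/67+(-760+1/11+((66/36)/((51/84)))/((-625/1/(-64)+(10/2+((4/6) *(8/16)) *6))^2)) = -32876206752082/43275003123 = -759.70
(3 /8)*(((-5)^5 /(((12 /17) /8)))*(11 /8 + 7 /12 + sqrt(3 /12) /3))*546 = -246553125 /16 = -15409570.31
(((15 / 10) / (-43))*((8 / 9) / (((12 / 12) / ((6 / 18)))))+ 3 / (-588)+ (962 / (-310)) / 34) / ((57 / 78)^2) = -3604430479 / 18038269305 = -0.20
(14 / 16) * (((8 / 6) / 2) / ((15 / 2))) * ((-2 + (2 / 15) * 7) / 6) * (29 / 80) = -203 / 40500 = -0.01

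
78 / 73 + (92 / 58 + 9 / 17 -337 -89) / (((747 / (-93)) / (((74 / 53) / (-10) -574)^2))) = 17395816.87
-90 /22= -45 /11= -4.09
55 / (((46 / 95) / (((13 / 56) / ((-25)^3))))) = -2717 / 1610000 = -0.00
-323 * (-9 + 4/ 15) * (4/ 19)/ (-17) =-524/ 15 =-34.93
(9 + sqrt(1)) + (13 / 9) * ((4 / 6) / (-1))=244 / 27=9.04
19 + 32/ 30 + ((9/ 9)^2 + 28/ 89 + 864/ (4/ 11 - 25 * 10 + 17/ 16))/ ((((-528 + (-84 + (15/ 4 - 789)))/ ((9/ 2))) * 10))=1797116674/ 89554203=20.07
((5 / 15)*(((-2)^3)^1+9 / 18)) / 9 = -5 / 18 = -0.28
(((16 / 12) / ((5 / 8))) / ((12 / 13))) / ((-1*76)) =-26 / 855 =-0.03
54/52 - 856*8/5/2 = -88889/130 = -683.76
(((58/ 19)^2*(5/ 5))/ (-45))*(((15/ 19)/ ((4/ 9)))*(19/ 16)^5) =-0.87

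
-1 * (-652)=652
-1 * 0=0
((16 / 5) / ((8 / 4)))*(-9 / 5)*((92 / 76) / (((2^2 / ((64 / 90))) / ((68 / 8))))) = -12512 / 2375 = -5.27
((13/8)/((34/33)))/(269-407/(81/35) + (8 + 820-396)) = 2673/889984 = 0.00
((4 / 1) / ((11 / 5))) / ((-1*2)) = -10 / 11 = -0.91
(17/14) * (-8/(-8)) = 17/14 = 1.21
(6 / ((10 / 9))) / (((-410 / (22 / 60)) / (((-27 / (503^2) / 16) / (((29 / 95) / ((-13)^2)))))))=8583003 / 481324321600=0.00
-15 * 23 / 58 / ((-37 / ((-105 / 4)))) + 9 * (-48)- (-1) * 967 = 4556215 / 8584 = 530.78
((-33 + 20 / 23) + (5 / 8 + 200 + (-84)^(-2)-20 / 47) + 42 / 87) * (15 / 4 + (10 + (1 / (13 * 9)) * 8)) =2329.11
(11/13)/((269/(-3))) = -33/3497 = -0.01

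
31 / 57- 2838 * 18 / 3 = -970565 / 57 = -17027.46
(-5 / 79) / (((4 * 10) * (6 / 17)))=-17 / 3792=-0.00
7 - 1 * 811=-804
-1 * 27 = -27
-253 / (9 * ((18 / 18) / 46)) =-11638 / 9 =-1293.11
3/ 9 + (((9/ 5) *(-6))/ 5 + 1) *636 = -55307/ 75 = -737.43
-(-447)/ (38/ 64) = 14304/ 19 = 752.84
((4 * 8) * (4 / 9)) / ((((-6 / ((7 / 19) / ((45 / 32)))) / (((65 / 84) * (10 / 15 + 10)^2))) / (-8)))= 54525952 / 124659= 437.40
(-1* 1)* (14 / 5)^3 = -2744 / 125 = -21.95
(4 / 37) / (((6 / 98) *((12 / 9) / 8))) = 392 / 37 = 10.59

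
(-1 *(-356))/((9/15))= 593.33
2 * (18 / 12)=3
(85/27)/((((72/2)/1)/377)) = 32045/972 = 32.97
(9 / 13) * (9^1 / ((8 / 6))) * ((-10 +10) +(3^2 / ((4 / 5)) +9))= 19683 / 208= 94.63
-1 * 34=-34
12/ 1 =12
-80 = -80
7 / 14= 1 / 2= 0.50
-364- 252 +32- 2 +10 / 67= -39252 / 67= -585.85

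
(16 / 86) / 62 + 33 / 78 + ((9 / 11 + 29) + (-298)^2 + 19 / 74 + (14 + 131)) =627563789656 / 7052903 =88979.50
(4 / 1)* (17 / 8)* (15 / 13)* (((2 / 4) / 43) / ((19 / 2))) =255 / 21242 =0.01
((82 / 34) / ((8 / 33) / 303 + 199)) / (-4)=-409959 / 135307012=-0.00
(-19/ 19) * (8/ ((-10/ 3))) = 12/ 5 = 2.40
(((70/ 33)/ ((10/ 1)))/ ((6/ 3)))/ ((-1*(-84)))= 0.00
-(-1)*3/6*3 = 3/2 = 1.50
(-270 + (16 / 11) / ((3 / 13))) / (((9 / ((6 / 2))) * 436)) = -4351 / 21582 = -0.20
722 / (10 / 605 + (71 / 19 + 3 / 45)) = 12449085 / 65867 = 189.00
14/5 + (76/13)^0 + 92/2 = 249/5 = 49.80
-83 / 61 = -1.36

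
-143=-143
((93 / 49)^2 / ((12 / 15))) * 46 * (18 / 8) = 466.04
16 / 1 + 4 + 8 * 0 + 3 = 23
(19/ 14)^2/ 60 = 0.03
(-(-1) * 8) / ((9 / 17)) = 136 / 9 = 15.11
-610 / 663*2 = -1220 / 663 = -1.84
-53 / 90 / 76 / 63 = -53 / 430920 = -0.00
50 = 50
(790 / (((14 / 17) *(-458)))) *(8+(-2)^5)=80580 / 1603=50.27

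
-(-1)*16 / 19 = 16 / 19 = 0.84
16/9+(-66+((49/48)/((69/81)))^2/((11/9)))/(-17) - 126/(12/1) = -1118849153/227918592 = -4.91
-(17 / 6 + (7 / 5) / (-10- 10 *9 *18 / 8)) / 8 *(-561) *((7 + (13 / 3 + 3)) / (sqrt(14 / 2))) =17047393 *sqrt(7) / 42000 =1073.88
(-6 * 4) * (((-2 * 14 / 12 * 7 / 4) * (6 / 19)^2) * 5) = 17640 / 361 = 48.86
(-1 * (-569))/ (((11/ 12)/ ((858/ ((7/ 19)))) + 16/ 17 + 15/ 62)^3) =468416798101348346884608/ 1364680888959719646197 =343.24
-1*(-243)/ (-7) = -34.71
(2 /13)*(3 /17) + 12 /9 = 902 /663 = 1.36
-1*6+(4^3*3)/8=18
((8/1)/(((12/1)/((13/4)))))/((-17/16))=-104/51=-2.04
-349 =-349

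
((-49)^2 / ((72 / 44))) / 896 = 3773 / 2304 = 1.64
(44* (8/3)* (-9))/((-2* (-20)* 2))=-66/5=-13.20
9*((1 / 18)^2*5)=5 / 36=0.14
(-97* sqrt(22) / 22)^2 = 9409 / 22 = 427.68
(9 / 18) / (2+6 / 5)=5 / 32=0.16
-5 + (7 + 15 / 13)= 41 / 13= 3.15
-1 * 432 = -432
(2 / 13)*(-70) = -140 / 13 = -10.77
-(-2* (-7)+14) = -28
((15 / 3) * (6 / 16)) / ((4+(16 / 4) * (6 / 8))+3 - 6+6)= 3 / 16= 0.19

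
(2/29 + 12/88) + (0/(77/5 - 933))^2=0.21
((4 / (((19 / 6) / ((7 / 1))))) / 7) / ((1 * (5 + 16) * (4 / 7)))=0.11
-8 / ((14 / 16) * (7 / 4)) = -256 / 49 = -5.22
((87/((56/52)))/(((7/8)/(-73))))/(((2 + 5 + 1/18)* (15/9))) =-17833608/31115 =-573.15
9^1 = 9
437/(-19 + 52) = 437/33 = 13.24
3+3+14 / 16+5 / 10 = 59 / 8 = 7.38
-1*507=-507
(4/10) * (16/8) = 4/5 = 0.80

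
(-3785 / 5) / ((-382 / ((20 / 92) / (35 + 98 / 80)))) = 75700 / 6365457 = 0.01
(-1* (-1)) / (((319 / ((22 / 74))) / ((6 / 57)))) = 2 / 20387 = 0.00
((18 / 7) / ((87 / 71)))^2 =181476 / 41209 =4.40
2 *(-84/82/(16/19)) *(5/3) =-4.05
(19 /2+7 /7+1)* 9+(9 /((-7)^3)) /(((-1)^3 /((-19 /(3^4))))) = 638971 /6174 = 103.49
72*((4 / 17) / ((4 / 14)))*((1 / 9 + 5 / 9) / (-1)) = -39.53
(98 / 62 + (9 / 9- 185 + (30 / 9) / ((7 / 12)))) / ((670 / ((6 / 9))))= -7669 / 43617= -0.18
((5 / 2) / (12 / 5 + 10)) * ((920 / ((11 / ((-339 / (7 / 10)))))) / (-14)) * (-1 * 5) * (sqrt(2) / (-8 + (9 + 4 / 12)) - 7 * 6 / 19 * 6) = 1754325000 / 45353 - 73096875 * sqrt(2) / 33418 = 35588.18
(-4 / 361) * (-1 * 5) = 20 / 361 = 0.06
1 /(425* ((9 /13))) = 13 /3825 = 0.00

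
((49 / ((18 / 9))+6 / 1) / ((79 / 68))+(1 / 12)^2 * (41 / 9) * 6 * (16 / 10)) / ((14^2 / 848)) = 60044548 / 522585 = 114.90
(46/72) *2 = 23/18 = 1.28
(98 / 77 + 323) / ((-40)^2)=3567 / 17600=0.20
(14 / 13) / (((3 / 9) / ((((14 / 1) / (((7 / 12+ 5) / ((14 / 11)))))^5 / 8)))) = 377873025111687168 / 2826706981896941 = 133.68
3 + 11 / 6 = 29 / 6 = 4.83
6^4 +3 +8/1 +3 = 1310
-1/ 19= -0.05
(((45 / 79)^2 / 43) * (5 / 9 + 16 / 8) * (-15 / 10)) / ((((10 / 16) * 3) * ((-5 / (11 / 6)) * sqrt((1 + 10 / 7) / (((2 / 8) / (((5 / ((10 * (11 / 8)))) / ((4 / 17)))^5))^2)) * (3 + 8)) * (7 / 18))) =100012671 * sqrt(119) / 45343413006829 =0.00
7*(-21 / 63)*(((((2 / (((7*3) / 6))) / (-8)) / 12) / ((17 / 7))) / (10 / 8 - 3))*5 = -5 / 306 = -0.02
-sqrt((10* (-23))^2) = -230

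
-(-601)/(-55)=-601/55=-10.93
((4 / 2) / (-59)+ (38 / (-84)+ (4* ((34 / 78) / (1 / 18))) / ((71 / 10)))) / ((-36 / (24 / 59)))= -8998025 / 202416669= -0.04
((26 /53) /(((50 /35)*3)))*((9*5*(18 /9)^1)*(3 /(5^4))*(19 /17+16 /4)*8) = 1140048 /563125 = 2.02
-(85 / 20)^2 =-289 / 16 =-18.06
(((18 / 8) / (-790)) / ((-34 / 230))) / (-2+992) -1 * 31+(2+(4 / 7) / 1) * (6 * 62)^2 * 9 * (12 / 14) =158966614442487 / 57910160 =2745055.69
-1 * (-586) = 586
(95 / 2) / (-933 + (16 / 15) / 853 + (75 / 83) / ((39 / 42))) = -1311551475 / 25734728102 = -0.05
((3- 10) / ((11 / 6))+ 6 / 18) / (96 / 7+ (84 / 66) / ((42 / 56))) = -161 / 712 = -0.23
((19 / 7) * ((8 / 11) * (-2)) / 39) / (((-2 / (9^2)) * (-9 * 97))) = -456 / 97097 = -0.00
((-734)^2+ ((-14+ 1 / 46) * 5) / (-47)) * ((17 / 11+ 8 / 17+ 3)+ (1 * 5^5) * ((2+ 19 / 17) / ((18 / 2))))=92693116817773 / 158202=585916213.56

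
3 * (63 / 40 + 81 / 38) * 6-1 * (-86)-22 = 49673 / 380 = 130.72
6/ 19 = 0.32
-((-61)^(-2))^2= -1 / 13845841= -0.00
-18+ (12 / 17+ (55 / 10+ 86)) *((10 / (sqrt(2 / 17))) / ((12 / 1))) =-18+ 5225 *sqrt(34) / 136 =206.02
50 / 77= 0.65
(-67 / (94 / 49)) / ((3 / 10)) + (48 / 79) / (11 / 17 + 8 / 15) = -388606445 / 3352839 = -115.90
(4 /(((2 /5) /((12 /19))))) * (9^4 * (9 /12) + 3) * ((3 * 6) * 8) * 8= 680659200 /19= 35824168.42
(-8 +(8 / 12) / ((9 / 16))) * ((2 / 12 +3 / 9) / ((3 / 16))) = -1472 / 81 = -18.17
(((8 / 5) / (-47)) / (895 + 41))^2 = 1 / 755975025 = 0.00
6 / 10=3 / 5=0.60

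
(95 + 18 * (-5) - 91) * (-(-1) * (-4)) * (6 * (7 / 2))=7224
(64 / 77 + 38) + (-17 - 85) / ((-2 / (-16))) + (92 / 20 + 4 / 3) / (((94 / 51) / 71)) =-548.61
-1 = -1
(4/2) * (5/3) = 10/3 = 3.33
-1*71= -71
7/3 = 2.33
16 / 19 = 0.84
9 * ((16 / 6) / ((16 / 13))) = 39 / 2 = 19.50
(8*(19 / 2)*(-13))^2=976144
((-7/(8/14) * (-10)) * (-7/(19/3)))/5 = -1029/38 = -27.08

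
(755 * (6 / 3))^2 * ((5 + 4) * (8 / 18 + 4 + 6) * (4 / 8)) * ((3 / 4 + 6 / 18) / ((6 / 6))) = 116095091.67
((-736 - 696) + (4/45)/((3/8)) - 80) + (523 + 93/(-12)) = -538117/540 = -996.51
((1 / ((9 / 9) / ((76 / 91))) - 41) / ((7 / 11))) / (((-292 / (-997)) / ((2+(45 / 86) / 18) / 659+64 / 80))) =-84855287143 / 490306544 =-173.07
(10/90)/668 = 1/6012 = 0.00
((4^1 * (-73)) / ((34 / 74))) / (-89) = 7.14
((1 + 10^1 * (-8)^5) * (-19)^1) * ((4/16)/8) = 6225901/32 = 194559.41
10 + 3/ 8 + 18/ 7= 725/ 56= 12.95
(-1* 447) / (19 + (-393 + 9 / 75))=11175 / 9347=1.20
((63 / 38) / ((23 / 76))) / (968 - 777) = 126 / 4393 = 0.03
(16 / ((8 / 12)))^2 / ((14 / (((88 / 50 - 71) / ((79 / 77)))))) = -5483808 / 1975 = -2776.61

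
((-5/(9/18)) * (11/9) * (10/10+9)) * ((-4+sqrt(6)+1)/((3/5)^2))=27500/27 - 27500 * sqrt(6)/81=186.90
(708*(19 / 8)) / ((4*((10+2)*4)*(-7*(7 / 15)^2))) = -5.74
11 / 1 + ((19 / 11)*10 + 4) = 355 / 11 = 32.27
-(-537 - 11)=548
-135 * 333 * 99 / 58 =-4450545 / 58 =-76733.53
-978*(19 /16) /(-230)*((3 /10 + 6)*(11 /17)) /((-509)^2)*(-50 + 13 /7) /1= -309975633 /81040536800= -0.00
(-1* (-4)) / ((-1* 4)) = -1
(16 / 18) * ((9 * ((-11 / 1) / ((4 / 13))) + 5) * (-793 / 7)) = 287066 / 9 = 31896.22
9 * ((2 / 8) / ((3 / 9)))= 27 / 4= 6.75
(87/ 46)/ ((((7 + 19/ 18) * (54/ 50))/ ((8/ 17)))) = 40/ 391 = 0.10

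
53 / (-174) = -0.30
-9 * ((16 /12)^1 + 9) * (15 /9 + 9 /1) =-992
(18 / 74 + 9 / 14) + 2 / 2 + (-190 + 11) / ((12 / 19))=-874997 / 3108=-281.53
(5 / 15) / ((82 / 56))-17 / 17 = -0.77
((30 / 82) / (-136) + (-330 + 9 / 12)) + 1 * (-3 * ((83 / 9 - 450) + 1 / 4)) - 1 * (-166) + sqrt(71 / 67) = sqrt(4757) / 67 + 19376555 / 16728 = 1159.36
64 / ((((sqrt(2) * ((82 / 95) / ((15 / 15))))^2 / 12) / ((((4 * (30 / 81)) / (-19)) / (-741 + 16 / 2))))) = 0.05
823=823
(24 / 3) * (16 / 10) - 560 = -2736 / 5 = -547.20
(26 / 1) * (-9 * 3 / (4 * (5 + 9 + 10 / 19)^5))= -0.00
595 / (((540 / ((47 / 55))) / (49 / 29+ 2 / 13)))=1.74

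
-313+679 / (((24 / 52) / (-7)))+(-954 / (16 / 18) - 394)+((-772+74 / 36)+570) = -442021 / 36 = -12278.36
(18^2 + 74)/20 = 199/10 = 19.90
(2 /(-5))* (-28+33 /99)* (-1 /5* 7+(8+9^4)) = 1817036 /25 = 72681.44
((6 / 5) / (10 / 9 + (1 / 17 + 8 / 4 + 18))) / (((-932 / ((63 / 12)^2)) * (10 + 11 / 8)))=-28917 / 196218620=-0.00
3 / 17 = 0.18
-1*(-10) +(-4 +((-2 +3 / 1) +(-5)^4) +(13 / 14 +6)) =8945 / 14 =638.93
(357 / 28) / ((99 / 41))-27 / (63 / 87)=-29573 / 924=-32.01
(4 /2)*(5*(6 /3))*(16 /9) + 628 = 5972 /9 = 663.56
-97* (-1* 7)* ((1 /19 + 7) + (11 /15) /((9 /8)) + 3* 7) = 49992733 /2565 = 19490.34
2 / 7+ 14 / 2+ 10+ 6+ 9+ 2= 240 / 7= 34.29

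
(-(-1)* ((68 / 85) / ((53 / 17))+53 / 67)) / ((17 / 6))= 111606 / 301835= 0.37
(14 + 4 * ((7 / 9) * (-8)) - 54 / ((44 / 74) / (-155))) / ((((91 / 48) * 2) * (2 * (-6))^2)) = 1392527 / 54054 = 25.76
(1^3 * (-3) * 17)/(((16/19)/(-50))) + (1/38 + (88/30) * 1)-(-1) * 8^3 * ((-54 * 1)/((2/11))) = -339795047/2280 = -149032.92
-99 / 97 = -1.02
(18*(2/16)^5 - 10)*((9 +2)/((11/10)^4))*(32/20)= -20478875/170368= -120.20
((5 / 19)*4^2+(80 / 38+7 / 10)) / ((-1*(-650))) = 0.01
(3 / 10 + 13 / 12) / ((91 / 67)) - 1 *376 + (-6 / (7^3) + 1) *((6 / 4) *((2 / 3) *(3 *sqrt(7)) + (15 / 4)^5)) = 1011 *sqrt(7) / 343 + 98341838263 / 136980480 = 725.72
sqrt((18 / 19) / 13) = 3 * sqrt(494) / 247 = 0.27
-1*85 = -85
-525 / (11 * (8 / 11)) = -525 / 8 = -65.62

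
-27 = -27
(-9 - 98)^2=11449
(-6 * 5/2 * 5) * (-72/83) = 5400/83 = 65.06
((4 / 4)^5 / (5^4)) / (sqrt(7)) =sqrt(7) / 4375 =0.00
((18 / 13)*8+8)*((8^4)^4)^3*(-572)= -243345731606366159720437757791138920753258299392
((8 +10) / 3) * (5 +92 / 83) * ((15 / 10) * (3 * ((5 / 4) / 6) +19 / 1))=716391 / 664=1078.90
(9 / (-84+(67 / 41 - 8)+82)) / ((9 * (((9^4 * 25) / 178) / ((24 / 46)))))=-29192 / 431331075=-0.00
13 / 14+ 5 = 83 / 14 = 5.93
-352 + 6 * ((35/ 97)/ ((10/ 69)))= -32695/ 97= -337.06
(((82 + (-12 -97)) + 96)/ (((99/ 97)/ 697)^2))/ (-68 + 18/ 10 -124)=-525662341315/ 3106917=-169190.98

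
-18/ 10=-9/ 5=-1.80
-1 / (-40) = 0.02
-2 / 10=-1 / 5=-0.20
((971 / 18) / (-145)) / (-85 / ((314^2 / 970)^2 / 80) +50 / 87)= 4.46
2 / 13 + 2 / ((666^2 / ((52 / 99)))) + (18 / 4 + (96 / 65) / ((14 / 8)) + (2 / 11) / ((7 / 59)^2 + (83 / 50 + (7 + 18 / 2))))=18807647388848321 / 3414548615447970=5.51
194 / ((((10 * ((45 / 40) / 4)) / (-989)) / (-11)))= 33768416 / 45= 750409.24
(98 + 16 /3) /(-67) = -310 /201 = -1.54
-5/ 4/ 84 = -5/ 336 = -0.01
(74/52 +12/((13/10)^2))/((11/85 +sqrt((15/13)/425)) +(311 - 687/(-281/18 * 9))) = 259703064325730/9628615058502349 - 19336364485 * sqrt(3315)/250343991521061074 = 0.03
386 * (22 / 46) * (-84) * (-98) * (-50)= -1747653600 / 23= -75984939.13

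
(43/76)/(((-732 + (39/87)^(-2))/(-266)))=50869/245734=0.21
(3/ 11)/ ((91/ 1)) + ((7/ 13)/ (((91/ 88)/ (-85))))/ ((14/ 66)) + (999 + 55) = 11000501/ 13013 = 845.35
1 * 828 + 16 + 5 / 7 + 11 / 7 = 5924 / 7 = 846.29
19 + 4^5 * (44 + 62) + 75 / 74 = 8033737 / 74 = 108564.01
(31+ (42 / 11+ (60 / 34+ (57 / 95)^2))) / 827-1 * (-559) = 2161392483 / 3866225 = 559.04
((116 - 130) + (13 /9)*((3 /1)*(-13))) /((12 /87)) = -6119 /12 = -509.92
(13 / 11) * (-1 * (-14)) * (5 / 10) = 91 / 11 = 8.27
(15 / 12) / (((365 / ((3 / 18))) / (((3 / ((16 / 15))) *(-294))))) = -2205 / 4672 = -0.47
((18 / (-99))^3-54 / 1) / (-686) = 35941 / 456533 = 0.08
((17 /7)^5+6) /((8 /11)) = 16727689 /134456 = 124.41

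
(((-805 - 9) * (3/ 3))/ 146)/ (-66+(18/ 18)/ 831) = 338217/ 4003685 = 0.08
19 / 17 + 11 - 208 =-3330 / 17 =-195.88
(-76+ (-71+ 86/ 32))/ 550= -2309/ 8800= -0.26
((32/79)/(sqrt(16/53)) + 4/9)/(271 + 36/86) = 172/105039 + 344 * sqrt(53)/922009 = 0.00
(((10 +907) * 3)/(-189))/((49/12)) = -3.56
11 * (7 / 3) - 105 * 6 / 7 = -193 / 3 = -64.33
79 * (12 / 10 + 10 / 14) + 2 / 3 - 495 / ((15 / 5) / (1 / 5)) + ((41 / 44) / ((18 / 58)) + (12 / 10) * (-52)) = 824639 / 13860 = 59.50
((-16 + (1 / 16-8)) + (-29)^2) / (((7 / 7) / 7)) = 91511 / 16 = 5719.44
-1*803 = -803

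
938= 938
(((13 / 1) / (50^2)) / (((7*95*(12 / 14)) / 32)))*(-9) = -156 / 59375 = -0.00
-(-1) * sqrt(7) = sqrt(7) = 2.65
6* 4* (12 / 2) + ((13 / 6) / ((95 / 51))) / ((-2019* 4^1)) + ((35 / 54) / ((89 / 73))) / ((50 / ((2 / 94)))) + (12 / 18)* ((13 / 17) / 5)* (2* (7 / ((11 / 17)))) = 18580978714217 / 127087537896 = 146.21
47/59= 0.80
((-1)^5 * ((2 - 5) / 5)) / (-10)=-0.06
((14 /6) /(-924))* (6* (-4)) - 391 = -12901 /33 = -390.94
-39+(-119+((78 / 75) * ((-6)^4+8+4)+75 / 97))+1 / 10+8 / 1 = 5874287 / 4850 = 1211.19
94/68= 47/34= 1.38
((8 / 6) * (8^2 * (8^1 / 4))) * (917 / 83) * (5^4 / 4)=294618.47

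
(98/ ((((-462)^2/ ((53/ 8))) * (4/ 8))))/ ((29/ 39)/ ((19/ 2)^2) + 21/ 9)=248729/ 95736168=0.00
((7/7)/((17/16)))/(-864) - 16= -16.00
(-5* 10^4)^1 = -50000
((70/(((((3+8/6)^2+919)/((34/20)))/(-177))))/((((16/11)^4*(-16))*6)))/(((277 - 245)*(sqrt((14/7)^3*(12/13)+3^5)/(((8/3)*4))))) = 14684923*sqrt(42315)/2743494246400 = 0.00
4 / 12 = 1 / 3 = 0.33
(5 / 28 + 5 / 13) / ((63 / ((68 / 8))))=3485 / 45864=0.08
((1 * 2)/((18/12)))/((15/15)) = 4/3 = 1.33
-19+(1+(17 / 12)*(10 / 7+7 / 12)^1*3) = -3175 / 336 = -9.45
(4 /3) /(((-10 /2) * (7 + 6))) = -4 /195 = -0.02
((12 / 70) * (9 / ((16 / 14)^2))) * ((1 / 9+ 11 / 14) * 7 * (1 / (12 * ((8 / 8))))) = 791 / 1280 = 0.62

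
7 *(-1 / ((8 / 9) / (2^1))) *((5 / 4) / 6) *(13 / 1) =-1365 / 32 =-42.66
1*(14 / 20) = 7 / 10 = 0.70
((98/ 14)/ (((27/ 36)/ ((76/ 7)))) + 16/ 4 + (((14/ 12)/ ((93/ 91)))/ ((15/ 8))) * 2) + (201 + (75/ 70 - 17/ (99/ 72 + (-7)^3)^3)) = 1519020470044171/ 4921937781810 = 308.62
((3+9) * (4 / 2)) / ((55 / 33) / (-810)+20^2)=11664 / 194399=0.06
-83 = -83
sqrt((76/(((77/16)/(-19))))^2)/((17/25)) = 441.25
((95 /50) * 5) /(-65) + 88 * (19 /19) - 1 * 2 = 11161 /130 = 85.85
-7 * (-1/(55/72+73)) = 504/5311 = 0.09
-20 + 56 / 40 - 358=-1883 / 5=-376.60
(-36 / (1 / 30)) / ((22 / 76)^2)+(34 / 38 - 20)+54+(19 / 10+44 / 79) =-23340556671 / 1816210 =-12851.24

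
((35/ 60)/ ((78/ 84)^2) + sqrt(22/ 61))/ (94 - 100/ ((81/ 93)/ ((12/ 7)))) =-0.01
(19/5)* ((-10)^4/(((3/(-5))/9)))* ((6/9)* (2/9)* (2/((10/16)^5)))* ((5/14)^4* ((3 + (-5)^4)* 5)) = -1954938880000/21609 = -90468734.32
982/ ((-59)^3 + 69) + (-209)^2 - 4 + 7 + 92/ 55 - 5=49324428646/ 1129205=43680.67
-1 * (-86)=86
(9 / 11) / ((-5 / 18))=-162 / 55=-2.95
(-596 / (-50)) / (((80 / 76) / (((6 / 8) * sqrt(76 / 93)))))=2831 * sqrt(1767) / 15500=7.68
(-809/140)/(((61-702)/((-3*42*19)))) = -138339/6410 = -21.58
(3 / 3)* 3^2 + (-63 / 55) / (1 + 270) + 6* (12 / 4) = 402372 / 14905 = 27.00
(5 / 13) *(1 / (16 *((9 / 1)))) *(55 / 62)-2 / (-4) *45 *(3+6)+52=29538563 / 116064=254.50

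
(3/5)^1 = 3/5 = 0.60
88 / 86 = 44 / 43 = 1.02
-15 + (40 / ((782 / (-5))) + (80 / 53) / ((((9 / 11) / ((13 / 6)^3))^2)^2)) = 666582505323627386435 / 18497698084332288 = 36035.97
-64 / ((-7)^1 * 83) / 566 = 0.00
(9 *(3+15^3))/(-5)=-30402/5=-6080.40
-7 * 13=-91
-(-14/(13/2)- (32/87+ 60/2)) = 36782/1131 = 32.52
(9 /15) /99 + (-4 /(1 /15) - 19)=-13034 /165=-78.99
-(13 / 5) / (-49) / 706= 13 / 172970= 0.00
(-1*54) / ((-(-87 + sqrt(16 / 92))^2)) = 28566 / (2001 -2*sqrt(23))^2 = 0.01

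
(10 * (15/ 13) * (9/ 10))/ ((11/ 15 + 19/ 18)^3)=98415000/ 54252653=1.81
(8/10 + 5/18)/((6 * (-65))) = -97/35100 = -0.00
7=7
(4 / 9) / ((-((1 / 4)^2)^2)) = -113.78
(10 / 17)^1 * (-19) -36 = -802 / 17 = -47.18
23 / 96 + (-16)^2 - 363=-10249 / 96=-106.76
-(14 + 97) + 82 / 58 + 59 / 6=-17357 / 174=-99.75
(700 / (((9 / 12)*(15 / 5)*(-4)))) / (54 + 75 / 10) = -1400 / 1107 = -1.26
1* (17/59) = 17/59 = 0.29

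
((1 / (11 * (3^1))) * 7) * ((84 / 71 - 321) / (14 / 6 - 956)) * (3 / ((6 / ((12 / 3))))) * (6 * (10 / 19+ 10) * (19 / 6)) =63579600 / 2234441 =28.45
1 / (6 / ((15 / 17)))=5 / 34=0.15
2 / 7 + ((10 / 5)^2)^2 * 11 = 1234 / 7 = 176.29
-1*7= -7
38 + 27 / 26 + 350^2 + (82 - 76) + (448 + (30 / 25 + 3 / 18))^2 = 3796362643 / 11700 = 324475.44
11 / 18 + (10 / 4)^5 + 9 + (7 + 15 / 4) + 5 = 35429 / 288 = 123.02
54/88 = 27/44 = 0.61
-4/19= -0.21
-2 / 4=-1 / 2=-0.50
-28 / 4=-7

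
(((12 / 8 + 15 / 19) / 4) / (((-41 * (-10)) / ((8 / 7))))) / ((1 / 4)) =174 / 27265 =0.01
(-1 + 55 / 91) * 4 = -144 / 91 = -1.58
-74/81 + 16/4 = 250/81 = 3.09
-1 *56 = -56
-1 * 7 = -7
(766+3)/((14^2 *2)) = 769/392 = 1.96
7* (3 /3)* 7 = 49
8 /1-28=-20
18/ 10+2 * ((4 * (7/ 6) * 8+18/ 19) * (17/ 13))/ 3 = 390947/ 11115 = 35.17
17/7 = 2.43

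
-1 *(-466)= 466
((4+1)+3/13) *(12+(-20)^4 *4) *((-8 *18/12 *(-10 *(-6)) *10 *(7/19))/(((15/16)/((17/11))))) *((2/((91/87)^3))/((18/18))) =-7483330472042741760/292493201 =-25584630502.38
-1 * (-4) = 4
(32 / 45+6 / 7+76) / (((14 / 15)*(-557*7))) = -12217 / 573153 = -0.02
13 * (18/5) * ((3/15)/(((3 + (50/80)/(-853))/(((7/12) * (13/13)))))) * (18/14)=1197612/511675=2.34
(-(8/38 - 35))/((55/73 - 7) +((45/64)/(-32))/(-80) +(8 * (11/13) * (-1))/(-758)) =-7790347255808/1396723648259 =-5.58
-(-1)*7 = 7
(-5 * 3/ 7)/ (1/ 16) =-34.29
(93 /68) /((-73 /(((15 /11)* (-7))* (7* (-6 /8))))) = -205065 /218416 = -0.94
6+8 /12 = 20 /3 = 6.67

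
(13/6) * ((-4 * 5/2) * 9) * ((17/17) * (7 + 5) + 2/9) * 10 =-71500/3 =-23833.33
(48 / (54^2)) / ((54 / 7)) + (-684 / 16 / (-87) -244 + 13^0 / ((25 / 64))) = -4584464711 / 19026900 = -240.95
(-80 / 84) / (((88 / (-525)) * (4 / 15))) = 1875 / 88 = 21.31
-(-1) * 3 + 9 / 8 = 33 / 8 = 4.12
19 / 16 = 1.19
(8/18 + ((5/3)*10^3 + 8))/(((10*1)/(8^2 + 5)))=173374/15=11558.27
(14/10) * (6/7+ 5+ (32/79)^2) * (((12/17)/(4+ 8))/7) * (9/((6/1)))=789147/7426790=0.11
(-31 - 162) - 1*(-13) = -180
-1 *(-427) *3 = 1281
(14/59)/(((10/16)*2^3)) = 14/295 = 0.05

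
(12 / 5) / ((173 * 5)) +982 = 4247162 / 4325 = 982.00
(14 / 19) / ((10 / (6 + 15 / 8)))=0.58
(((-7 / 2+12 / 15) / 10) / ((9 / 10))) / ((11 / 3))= -9 / 110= -0.08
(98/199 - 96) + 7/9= -169661/1791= -94.73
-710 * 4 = -2840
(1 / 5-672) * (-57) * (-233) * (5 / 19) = -2347941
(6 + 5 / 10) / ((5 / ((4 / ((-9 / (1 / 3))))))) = -0.19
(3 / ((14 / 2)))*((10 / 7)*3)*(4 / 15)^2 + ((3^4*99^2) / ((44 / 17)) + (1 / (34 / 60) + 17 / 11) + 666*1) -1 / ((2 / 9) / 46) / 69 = 56332876141 / 183260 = 307393.19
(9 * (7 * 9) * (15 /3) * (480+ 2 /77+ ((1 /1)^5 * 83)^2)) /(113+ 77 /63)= 2068227675 /11308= 182899.51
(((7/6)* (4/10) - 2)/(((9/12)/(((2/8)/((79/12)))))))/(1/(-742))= 68264/1185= 57.61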